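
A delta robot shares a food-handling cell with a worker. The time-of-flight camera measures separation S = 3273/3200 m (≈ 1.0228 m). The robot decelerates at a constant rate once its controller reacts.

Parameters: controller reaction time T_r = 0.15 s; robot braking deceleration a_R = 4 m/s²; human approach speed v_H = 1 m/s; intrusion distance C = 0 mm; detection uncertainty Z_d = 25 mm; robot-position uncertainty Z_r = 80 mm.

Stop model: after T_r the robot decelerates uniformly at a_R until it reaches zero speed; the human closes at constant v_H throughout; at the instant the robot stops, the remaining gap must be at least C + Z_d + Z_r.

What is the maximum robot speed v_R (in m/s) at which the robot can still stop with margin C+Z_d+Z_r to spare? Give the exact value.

at the boundary: (1/8)·v² + (2/5)·v + (-2457/3200) = 0
  disc = (2/5)² − 4·(1/8)·(-2457/3200) = 3481/6400 ; √disc = 59/80
  v_R = (−(2/5) + 59/80) / (2·(1/8)) = 27/20 m/s
check:
stop time T_s = (27/20)/4 = 0.3375 s
robot in T_r: 1.3500·0.1500 = 0.2025 m
braking distance = 1.3500²/(2·4.0000) = 0.2278 m
human over T_r+T_s: 1.0000·(0.1500+0.3375) = 0.4875 m
C+Z_d+Z_r = 0.0000+0.0250+0.0800 = 0.1050 m
sum ≈ 0.2025+0.2278+0.4875+0.1050 ≈ 1.0228 m = S ✓

v_R_max = 27/20 m/s = 1.3500 m/s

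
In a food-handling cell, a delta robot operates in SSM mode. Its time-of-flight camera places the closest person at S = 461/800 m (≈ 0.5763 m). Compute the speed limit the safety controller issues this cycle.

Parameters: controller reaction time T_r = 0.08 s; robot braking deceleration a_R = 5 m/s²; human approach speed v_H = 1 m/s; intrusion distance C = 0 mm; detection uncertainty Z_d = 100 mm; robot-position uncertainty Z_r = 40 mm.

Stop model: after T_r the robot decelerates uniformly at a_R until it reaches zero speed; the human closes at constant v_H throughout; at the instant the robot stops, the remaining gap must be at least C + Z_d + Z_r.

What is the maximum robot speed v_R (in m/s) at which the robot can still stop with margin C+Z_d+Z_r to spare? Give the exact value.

v_R_max = 19/20 m/s = 0.9500 m/s

at the boundary: (1/10)·v² + (7/25)·v + (-57/160) = 0
  disc = (7/25)² − 4·(1/10)·(-57/160) = 2209/10000 ; √disc = 47/100
  v_R = (−(7/25) + 47/100) / (2·(1/10)) = 19/20 m/s
check:
T_s = v_R/a_R = (19/20)/5 = 0.1900 s
robot in T_r: 0.9500·0.0800 = 0.0760 m
braking distance = 0.9500²/(2·5.0000) = 0.0902 m
human closes 1.0000·0.2700 = 0.2700 m
margins: 0.0000+0.1000+0.0400 = 0.1400 m
sum ≈ 0.0760+0.0902+0.2700+0.1400 ≈ 0.5763 m = S ✓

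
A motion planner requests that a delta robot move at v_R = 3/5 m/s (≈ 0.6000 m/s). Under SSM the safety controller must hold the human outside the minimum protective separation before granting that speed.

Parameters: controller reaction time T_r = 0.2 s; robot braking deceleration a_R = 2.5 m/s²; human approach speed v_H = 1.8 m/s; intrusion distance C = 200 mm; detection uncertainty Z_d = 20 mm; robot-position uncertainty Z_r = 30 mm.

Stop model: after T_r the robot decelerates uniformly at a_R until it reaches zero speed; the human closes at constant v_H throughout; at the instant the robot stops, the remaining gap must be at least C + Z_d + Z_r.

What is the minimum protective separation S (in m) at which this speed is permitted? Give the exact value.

S_min = 617/500 m = 1.2340 m

T_s = v_R/a_R = (3/5)/(5/2) = 0.2400 s
reaction-phase robot travel = 0.6000·0.2000 = 0.1200 m
robot under decel: 0.6000²/(2·2.5000) = 0.0720 m
human over T_r+T_s: 1.8000·(0.2000+0.2400) = 0.7920 m
C+Z_d+Z_r = 0.2000+0.0200+0.0300 = 0.2500 m
S_min ≈ 0.1200+0.0720+0.7920+0.2500  ⇒  S_min = 617/500 m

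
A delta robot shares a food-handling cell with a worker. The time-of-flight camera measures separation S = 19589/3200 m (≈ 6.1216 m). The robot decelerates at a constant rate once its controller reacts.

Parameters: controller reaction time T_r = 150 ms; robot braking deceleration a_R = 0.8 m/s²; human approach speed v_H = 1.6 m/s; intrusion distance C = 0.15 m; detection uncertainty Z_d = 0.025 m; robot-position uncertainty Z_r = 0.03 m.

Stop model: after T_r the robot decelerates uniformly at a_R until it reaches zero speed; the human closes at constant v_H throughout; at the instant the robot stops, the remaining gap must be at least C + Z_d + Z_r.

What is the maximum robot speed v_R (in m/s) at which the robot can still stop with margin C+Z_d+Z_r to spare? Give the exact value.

quadratic (5/8)·v² + (43/20)·v + (-3633/640) = 0
  disc = (43/20)² − 4·(5/8)·(-3633/640) = 120409/6400 ; √disc = 347/80
  v_R = (−(43/20) + 347/80) / (2·(5/8)) = 7/4 m/s
check:
braking lasts T_s = (7/4)/(4/5) = 2.1875 s
robot covers v_R·T_r = 1.7500·0.1500 = 0.2625 m before braking
robot under decel: 1.7500²/(2·0.8000) = 1.9141 m
person approaches 1.6000·(0.1500+2.1875) = 3.7400 m
margins: 0.1500+0.0250+0.0300 = 0.2050 m
sum ≈ 0.2625+1.9141+3.7400+0.2050 ≈ 6.1216 m = S ✓

v_R_max = 7/4 m/s = 1.7500 m/s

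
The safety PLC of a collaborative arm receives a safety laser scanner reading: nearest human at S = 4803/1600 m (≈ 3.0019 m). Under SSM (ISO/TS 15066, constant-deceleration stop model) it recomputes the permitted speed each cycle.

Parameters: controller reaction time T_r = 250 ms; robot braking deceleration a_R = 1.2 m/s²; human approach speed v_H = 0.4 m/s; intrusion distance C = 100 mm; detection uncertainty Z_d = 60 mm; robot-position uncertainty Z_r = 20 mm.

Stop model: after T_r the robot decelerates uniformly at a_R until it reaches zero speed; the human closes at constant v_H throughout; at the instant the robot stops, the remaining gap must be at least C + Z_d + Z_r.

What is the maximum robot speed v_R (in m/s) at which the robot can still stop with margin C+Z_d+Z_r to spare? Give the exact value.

v_R_max = 39/20 m/s = 1.9500 m/s

at the boundary: (5/12)·v² + (7/12)·v + (-871/320) = 0
  disc = (7/12)² − 4·(5/12)·(-871/320) = 2809/576 ; √disc = 53/24
  v_R = (−(7/12) + 53/24) / (2·(5/12)) = 39/20 m/s
check:
braking lasts T_s = (39/20)/(6/5) = 1.6250 s
robot covers v_R·T_r = 1.9500·0.2500 = 0.4875 m before braking
robot under decel: 1.9500²/(2·1.2000) = 1.5844 m
person approaches 0.4000·(0.2500+1.6250) = 0.7500 m
C+Z_d+Z_r = 0.1000+0.0600+0.0200 = 0.1800 m
sum ≈ 0.4875+1.5844+0.7500+0.1800 ≈ 3.0019 m = S ✓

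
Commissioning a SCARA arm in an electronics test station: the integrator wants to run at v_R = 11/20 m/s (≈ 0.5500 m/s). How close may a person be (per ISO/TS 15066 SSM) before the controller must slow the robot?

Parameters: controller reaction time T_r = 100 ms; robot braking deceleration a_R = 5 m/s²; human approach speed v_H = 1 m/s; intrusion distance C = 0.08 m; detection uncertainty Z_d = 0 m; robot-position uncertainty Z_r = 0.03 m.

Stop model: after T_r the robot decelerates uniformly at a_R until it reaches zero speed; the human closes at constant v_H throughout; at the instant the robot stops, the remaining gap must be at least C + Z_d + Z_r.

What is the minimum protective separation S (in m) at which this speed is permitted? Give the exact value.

S_min = 1621/4000 m = 0.4052 m

braking lasts T_s = (11/20)/5 = 0.1100 s
reaction-phase robot travel = 0.5500·0.1000 = 0.0550 m
robot under decel: 0.5500²/(2·5.0000) = 0.0302 m
human over T_r+T_s: 1.0000·(0.1000+0.1100) = 0.2100 m
residual clearance needed = 0.0800+0.0000+0.0300 = 0.1100 m
S_min ≈ 0.0550+0.0302+0.2100+0.1100  ⇒  S_min = 1621/4000 m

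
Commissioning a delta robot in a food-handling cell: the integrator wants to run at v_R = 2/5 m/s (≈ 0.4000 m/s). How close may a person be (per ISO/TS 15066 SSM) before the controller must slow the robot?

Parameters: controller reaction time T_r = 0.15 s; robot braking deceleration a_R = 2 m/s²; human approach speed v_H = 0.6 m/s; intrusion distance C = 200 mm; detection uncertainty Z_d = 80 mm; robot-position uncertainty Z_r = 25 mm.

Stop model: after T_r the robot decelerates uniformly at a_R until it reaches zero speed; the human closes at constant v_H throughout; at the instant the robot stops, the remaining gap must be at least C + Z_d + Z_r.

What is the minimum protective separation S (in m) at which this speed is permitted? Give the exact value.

S_min = 123/200 m = 0.6150 m

stop time T_s = (2/5)/2 = 0.2000 s
reaction-phase robot travel = 0.4000·0.1500 = 0.0600 m
robot under decel: 0.4000²/(2·2.0000) = 0.0400 m
person approaches 0.6000·(0.1500+0.2000) = 0.2100 m
C+Z_d+Z_r = 0.2000+0.0800+0.0250 = 0.3050 m
S_min ≈ 0.0600+0.0400+0.2100+0.3050  ⇒  S_min = 123/200 m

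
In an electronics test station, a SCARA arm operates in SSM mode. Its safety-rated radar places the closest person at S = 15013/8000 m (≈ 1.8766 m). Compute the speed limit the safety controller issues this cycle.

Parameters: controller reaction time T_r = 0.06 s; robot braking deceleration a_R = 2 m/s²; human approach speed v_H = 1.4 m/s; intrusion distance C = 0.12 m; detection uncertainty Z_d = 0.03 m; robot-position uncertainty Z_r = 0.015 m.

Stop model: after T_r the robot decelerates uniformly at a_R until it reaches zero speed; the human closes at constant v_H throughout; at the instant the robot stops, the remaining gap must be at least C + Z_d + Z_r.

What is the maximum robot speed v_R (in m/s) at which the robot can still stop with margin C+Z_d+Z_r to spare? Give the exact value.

v_R_max = 29/20 m/s = 1.4500 m/s

collect terms ⇒ (1/4)·v_R² + (19/25)·v_R + (-13021/8000) = 0
  disc = (19/25)² − 4·(1/4)·(-13021/8000) = 88209/40000 ; √disc = 297/200
  v_R = (−(19/25) + 297/200) / (2·(1/4)) = 29/20 m/s
check:
stop time T_s = (29/20)/2 = 0.7250 s
robot covers v_R·T_r = 1.4500·0.0600 = 0.0870 m before braking
braking distance = 1.4500²/(2·2.0000) = 0.5256 m
person approaches 1.4000·(0.0600+0.7250) = 1.0990 m
margins: 0.1200+0.0300+0.0150 = 0.1650 m
sum ≈ 0.0870+0.5256+1.0990+0.1650 ≈ 1.8766 m = S ✓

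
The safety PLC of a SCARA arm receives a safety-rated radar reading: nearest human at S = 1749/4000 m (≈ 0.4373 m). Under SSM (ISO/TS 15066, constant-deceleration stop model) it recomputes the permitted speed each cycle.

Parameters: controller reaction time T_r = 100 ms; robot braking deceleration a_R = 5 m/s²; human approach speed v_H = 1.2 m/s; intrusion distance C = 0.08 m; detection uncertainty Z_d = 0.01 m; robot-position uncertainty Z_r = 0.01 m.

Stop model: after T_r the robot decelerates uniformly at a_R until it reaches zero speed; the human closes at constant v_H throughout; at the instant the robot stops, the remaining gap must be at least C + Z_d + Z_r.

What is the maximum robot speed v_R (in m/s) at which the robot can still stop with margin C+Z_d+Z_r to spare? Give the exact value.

v_R_max = 11/20 m/s = 0.5500 m/s

collect terms ⇒ (1/10)·v_R² + (17/50)·v_R + (-869/4000) = 0
  disc = (17/50)² − 4·(1/10)·(-869/4000) = 81/400 ; √disc = 9/20
  v_R = (−(17/50) + 9/20) / (2·(1/10)) = 11/20 m/s
check:
braking lasts T_s = (11/20)/5 = 0.1100 s
robot in T_r: 0.5500·0.1000 = 0.0550 m
braking distance = 0.5500²/(2·5.0000) = 0.0302 m
human over T_r+T_s: 1.2000·(0.1000+0.1100) = 0.2520 m
margins: 0.0800+0.0100+0.0100 = 0.1000 m
sum ≈ 0.0550+0.0302+0.2520+0.1000 ≈ 0.4373 m = S ✓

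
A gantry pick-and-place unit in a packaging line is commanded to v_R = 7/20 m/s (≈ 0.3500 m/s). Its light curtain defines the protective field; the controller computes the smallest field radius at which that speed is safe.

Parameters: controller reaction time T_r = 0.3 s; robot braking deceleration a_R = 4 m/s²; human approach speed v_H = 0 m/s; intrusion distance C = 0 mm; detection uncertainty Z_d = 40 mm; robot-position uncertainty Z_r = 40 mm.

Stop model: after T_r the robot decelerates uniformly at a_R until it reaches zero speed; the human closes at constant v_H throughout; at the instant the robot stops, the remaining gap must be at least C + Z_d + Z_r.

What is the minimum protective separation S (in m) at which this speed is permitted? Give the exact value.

S_min = 641/3200 m = 0.2003 m

T_s = v_R/a_R = (7/20)/4 = 0.0875 s
reaction-phase robot travel = 0.3500·0.3000 = 0.1050 m
robot under decel: 0.3500²/(2·4.0000) = 0.0153 m
human over T_r+T_s: 0.0000·(0.3000+0.0875) = 0.0000 m
residual clearance needed = 0.0000+0.0400+0.0400 = 0.0800 m
S_min ≈ 0.1050+0.0153+0.0000+0.0800  ⇒  S_min = 641/3200 m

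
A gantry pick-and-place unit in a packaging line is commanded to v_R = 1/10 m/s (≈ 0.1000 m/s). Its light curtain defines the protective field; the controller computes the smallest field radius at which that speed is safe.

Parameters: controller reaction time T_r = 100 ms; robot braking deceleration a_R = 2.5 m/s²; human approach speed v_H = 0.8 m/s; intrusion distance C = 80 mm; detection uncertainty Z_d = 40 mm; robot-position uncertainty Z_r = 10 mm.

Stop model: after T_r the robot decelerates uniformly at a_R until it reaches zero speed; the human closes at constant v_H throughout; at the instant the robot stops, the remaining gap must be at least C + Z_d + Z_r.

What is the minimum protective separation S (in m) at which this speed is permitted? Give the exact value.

stop time T_s = (1/10)/(5/2) = 0.0400 s
reaction-phase robot travel = 0.1000·0.1000 = 0.0100 m
braking distance = 0.1000²/(2·2.5000) = 0.0020 m
person approaches 0.8000·(0.1000+0.0400) = 0.1120 m
margins: 0.0800+0.0400+0.0100 = 0.1300 m
S_min ≈ 0.0100+0.0020+0.1120+0.1300  ⇒  S_min = 127/500 m

S_min = 127/500 m = 0.2540 m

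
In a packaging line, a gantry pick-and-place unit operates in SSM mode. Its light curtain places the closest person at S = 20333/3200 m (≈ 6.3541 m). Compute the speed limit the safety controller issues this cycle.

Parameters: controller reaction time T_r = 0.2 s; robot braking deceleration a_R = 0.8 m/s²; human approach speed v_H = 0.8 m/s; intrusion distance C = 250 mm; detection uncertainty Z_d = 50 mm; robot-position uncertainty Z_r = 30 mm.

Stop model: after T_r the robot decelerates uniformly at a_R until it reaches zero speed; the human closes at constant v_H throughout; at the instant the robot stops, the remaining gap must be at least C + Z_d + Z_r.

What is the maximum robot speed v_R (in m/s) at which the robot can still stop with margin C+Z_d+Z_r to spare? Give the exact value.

v_R_max = 9/4 m/s = 2.2500 m/s

quadratic (5/8)·v² + (6/5)·v + (-3753/640) = 0
  disc = (6/5)² − 4·(5/8)·(-3753/640) = 103041/6400 ; √disc = 321/80
  v_R = (−(6/5) + 321/80) / (2·(5/8)) = 9/4 m/s
check:
stop time T_s = (9/4)/(4/5) = 2.8125 s
robot covers v_R·T_r = 2.2500·0.2000 = 0.4500 m before braking
robot covers 2.2500·2.8125 − ½·0.8000·2.8125² = 3.1641 m while stopping
human closes 0.8000·3.0125 = 2.4100 m
margins: 0.2500+0.0500+0.0300 = 0.3300 m
sum ≈ 0.4500+3.1641+2.4100+0.3300 ≈ 6.3541 m = S ✓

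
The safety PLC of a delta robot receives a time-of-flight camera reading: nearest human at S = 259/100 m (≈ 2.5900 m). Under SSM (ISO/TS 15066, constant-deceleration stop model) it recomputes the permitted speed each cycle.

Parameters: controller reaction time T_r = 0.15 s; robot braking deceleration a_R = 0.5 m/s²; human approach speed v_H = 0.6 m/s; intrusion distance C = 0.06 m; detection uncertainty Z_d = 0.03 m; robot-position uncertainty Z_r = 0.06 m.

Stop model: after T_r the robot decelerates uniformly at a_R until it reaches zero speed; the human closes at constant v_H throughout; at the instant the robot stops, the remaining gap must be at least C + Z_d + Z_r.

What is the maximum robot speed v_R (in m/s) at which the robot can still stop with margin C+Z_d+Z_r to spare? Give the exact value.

collect terms ⇒ (1)·v_R² + (27/20)·v_R + (-47/20) = 0
  disc = (27/20)² − 4·(1)·(-47/20) = 4489/400 ; √disc = 67/20
  v_R = (−(27/20) + 67/20) / (2·(1)) = 1 m/s
check:
stop time T_s = 1/(1/2) = 2.0000 s
robot in T_r: 1.0000·0.1500 = 0.1500 m
braking distance = 1.0000²/(2·0.5000) = 1.0000 m
person approaches 0.6000·(0.1500+2.0000) = 1.2900 m
margins: 0.0600+0.0300+0.0600 = 0.1500 m
sum ≈ 0.1500+1.0000+1.2900+0.1500 ≈ 2.5900 m = S ✓

v_R_max = 1 m/s = 1.0000 m/s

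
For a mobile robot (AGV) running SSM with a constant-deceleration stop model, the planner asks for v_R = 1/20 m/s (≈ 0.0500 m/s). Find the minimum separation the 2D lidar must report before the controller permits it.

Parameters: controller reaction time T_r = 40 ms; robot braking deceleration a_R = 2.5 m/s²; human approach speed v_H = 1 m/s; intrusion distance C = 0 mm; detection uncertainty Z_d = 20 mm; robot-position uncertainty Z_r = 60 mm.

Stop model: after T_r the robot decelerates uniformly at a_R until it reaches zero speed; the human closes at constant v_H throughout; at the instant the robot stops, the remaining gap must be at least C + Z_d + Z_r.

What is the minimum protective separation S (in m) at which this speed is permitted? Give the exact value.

T_s = v_R/a_R = (1/20)/(5/2) = 0.0200 s
robot in T_r: 0.0500·0.0400 = 0.0020 m
robot under decel: 0.0500²/(2·2.5000) = 0.0005 m
person approaches 1.0000·(0.0400+0.0200) = 0.0600 m
C+Z_d+Z_r = 0.0000+0.0200+0.0600 = 0.0800 m
S_min ≈ 0.0020+0.0005+0.0600+0.0800  ⇒  S_min = 57/400 m

S_min = 57/400 m = 0.1425 m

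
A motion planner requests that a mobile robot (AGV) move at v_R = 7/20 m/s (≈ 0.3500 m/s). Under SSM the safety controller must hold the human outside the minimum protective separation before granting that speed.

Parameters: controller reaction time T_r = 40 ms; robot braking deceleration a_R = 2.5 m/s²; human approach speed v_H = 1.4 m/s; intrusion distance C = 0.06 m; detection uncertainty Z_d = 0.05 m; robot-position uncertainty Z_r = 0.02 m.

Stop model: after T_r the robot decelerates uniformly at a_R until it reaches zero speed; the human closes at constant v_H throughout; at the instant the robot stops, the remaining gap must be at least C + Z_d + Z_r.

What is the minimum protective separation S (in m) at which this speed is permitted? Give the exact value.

S_min = 841/2000 m = 0.4205 m

braking lasts T_s = (7/20)/(5/2) = 0.1400 s
robot in T_r: 0.3500·0.0400 = 0.0140 m
robot under decel: 0.3500²/(2·2.5000) = 0.0245 m
person approaches 1.4000·(0.0400+0.1400) = 0.2520 m
C+Z_d+Z_r = 0.0600+0.0500+0.0200 = 0.1300 m
S_min ≈ 0.0140+0.0245+0.2520+0.1300  ⇒  S_min = 841/2000 m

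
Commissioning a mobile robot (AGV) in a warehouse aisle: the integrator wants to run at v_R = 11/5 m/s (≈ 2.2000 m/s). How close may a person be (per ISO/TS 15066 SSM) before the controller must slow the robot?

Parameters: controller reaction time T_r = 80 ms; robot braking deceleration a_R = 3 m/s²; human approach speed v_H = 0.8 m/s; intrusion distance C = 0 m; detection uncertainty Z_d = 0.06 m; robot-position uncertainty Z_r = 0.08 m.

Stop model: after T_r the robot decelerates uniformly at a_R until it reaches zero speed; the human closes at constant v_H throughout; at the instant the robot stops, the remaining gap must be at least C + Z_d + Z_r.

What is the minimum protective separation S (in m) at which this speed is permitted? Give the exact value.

S_min = 133/75 m = 1.7733 m

stop time T_s = (11/5)/3 = 0.7333 s
robot in T_r: 2.2000·0.0800 = 0.1760 m
robot under decel: 2.2000²/(2·3.0000) = 0.8067 m
person approaches 0.8000·(0.0800+0.7333) = 0.6507 m
residual clearance needed = 0.0000+0.0600+0.0800 = 0.1400 m
S_min ≈ 0.1760+0.8067+0.6507+0.1400  ⇒  S_min = 133/75 m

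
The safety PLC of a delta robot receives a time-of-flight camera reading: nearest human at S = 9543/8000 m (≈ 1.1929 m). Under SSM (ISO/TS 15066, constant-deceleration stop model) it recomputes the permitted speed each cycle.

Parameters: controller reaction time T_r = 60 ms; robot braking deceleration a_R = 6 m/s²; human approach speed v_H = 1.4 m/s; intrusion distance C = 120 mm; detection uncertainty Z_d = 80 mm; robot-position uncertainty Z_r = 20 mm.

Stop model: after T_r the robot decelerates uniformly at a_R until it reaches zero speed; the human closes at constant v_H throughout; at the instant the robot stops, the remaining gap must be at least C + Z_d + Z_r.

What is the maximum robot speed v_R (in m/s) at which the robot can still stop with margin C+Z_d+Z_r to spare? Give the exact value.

v_R_max = 39/20 m/s = 1.9500 m/s

quadratic (1/12)·v² + (22/75)·v + (-7111/8000) = 0
  disc = (22/75)² − 4·(1/12)·(-7111/8000) = 137641/360000 ; √disc = 371/600
  v_R = (−(22/75) + 371/600) / (2·(1/12)) = 39/20 m/s
check:
stop time T_s = (39/20)/6 = 0.3250 s
reaction-phase robot travel = 1.9500·0.0600 = 0.1170 m
robot under decel: 1.9500²/(2·6.0000) = 0.3169 m
human over T_r+T_s: 1.4000·(0.0600+0.3250) = 0.5390 m
residual clearance needed = 0.1200+0.0800+0.0200 = 0.2200 m
sum ≈ 0.1170+0.3169+0.5390+0.2200 ≈ 1.1929 m = S ✓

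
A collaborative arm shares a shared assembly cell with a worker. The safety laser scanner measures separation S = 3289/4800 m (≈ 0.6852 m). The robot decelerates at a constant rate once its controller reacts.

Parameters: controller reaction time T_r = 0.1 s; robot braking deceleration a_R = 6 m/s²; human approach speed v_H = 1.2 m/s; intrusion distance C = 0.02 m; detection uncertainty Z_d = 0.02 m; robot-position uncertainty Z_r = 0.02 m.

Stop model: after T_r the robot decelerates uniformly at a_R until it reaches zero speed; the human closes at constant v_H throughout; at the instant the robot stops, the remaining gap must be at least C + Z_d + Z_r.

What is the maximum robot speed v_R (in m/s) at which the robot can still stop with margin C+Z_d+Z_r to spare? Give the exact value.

v_R_max = 5/4 m/s = 1.2500 m/s

quadratic (1/12)·v² + (3/10)·v + (-97/192) = 0
  disc = (3/10)² − 4·(1/12)·(-97/192) = 3721/14400 ; √disc = 61/120
  v_R = (−(3/10) + 61/120) / (2·(1/12)) = 5/4 m/s
check:
T_s = v_R/a_R = (5/4)/6 = 0.2083 s
reaction-phase robot travel = 1.2500·0.1000 = 0.1250 m
robot covers 1.2500·0.2083 − ½·6.0000·0.2083² = 0.1302 m while stopping
human closes 1.2000·0.3083 = 0.3700 m
residual clearance needed = 0.0200+0.0200+0.0200 = 0.0600 m
sum ≈ 0.1250+0.1302+0.3700+0.0600 ≈ 0.6852 m = S ✓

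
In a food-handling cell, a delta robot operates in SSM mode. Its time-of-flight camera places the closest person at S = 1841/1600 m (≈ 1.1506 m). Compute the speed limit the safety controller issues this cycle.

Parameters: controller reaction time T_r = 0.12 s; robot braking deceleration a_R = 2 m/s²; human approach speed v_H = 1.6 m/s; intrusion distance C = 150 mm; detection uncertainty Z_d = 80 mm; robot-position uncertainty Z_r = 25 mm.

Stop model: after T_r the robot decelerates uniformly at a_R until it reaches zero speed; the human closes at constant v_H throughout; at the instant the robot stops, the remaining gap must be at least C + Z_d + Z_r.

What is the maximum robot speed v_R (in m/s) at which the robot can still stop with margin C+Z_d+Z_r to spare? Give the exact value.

quadratic (1/4)·v² + (23/25)·v + (-5629/8000) = 0
  disc = (23/25)² − 4·(1/4)·(-5629/8000) = 62001/40000 ; √disc = 249/200
  v_R = (−(23/25) + 249/200) / (2·(1/4)) = 13/20 m/s
check:
stop time T_s = (13/20)/2 = 0.3250 s
robot in T_r: 0.6500·0.1200 = 0.0780 m
robot under decel: 0.6500²/(2·2.0000) = 0.1056 m
human over T_r+T_s: 1.6000·(0.1200+0.3250) = 0.7120 m
C+Z_d+Z_r = 0.1500+0.0800+0.0250 = 0.2550 m
sum ≈ 0.0780+0.1056+0.7120+0.2550 ≈ 1.1506 m = S ✓

v_R_max = 13/20 m/s = 0.6500 m/s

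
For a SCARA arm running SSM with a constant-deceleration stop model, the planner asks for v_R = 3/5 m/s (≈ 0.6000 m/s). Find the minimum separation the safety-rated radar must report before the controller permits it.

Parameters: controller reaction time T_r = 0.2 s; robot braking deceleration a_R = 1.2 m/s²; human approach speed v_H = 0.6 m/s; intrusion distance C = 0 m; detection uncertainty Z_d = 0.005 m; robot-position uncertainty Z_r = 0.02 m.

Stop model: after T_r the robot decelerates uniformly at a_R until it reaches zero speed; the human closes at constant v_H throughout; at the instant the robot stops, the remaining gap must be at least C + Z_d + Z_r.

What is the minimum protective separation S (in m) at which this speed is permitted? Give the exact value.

S_min = 143/200 m = 0.7150 m

T_s = v_R/a_R = (3/5)/(6/5) = 0.5000 s
robot in T_r: 0.6000·0.2000 = 0.1200 m
braking distance = 0.6000²/(2·1.2000) = 0.1500 m
human closes 0.6000·0.7000 = 0.4200 m
margins: 0.0000+0.0050+0.0200 = 0.0250 m
S_min ≈ 0.1200+0.1500+0.4200+0.0250  ⇒  S_min = 143/200 m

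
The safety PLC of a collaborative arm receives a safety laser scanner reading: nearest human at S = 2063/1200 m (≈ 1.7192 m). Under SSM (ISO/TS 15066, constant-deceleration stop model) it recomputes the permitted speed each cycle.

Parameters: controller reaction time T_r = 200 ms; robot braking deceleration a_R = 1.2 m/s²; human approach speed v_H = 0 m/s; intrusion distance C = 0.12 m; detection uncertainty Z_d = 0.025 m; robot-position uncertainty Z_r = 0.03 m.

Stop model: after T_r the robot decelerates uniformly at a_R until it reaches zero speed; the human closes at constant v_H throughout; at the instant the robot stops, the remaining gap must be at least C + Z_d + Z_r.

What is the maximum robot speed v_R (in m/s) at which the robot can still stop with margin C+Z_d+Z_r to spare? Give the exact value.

at the boundary: (5/12)·v² + (1/5)·v + (-1853/1200) = 0
  disc = (1/5)² − 4·(5/12)·(-1853/1200) = 9409/3600 ; √disc = 97/60
  v_R = (−(1/5) + 97/60) / (2·(5/12)) = 17/10 m/s
check:
braking lasts T_s = (17/10)/(6/5) = 1.4167 s
reaction-phase robot travel = 1.7000·0.2000 = 0.3400 m
braking distance = 1.7000²/(2·1.2000) = 1.2042 m
human closes 0.0000·1.6167 = 0.0000 m
margins: 0.1200+0.0250+0.0300 = 0.1750 m
sum ≈ 0.3400+1.2042+0.0000+0.1750 ≈ 1.7192 m = S ✓

v_R_max = 17/10 m/s = 1.7000 m/s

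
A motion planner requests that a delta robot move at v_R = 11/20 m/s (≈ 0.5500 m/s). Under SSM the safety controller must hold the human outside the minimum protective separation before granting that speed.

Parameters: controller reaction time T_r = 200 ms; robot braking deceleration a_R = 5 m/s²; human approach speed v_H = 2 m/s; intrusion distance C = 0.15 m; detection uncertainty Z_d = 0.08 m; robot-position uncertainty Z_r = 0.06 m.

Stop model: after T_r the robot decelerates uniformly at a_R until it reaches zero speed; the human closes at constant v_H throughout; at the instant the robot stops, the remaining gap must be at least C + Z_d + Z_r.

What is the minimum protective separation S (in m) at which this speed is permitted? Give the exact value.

S_min = 4201/4000 m = 1.0502 m

T_s = v_R/a_R = (11/20)/5 = 0.1100 s
reaction-phase robot travel = 0.5500·0.2000 = 0.1100 m
robot under decel: 0.5500²/(2·5.0000) = 0.0302 m
human over T_r+T_s: 2.0000·(0.2000+0.1100) = 0.6200 m
margins: 0.1500+0.0800+0.0600 = 0.2900 m
S_min ≈ 0.1100+0.0302+0.6200+0.2900  ⇒  S_min = 4201/4000 m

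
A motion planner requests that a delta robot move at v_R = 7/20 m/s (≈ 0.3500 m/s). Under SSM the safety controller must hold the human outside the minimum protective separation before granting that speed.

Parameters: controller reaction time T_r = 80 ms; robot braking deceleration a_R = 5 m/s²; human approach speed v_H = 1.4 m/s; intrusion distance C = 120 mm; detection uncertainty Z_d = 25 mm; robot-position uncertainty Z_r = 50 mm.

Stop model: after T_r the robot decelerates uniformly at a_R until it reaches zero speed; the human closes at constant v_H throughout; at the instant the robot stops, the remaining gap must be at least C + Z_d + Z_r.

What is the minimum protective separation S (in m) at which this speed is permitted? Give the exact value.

T_s = v_R/a_R = (7/20)/5 = 0.0700 s
robot in T_r: 0.3500·0.0800 = 0.0280 m
braking distance = 0.3500²/(2·5.0000) = 0.0123 m
person approaches 1.4000·(0.0800+0.0700) = 0.2100 m
C+Z_d+Z_r = 0.1200+0.0250+0.0500 = 0.1950 m
S_min ≈ 0.0280+0.0123+0.2100+0.1950  ⇒  S_min = 1781/4000 m

S_min = 1781/4000 m = 0.4452 m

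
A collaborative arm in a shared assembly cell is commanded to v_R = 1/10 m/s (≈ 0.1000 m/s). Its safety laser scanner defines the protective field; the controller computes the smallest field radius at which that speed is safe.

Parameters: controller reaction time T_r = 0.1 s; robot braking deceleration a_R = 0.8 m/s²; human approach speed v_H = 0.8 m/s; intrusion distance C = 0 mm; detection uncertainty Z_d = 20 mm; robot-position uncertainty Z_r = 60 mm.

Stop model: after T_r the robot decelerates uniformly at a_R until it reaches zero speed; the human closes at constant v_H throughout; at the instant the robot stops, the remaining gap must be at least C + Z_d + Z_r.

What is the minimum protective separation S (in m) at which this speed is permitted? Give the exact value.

S_min = 221/800 m = 0.2762 m

braking lasts T_s = (1/10)/(4/5) = 0.1250 s
reaction-phase robot travel = 0.1000·0.1000 = 0.0100 m
robot covers 0.1000·0.1250 − ½·0.8000·0.1250² = 0.0063 m while stopping
human over T_r+T_s: 0.8000·(0.1000+0.1250) = 0.1800 m
margins: 0.0000+0.0200+0.0600 = 0.0800 m
S_min ≈ 0.0100+0.0063+0.1800+0.0800  ⇒  S_min = 221/800 m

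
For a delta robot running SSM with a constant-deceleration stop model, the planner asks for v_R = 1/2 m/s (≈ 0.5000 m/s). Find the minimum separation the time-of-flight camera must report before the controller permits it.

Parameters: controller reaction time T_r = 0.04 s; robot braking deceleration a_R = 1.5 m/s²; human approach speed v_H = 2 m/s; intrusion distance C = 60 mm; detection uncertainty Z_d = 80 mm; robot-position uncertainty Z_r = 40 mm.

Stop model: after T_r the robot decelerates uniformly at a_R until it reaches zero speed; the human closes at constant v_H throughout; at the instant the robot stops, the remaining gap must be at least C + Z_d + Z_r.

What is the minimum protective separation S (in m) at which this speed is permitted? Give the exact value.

T_s = v_R/a_R = (1/2)/(3/2) = 0.3333 s
reaction-phase robot travel = 0.5000·0.0400 = 0.0200 m
robot under decel: 0.5000²/(2·1.5000) = 0.0833 m
human closes 2.0000·0.3733 = 0.7467 m
C+Z_d+Z_r = 0.0600+0.0800+0.0400 = 0.1800 m
S_min ≈ 0.0200+0.0833+0.7467+0.1800  ⇒  S_min = 103/100 m

S_min = 103/100 m = 1.0300 m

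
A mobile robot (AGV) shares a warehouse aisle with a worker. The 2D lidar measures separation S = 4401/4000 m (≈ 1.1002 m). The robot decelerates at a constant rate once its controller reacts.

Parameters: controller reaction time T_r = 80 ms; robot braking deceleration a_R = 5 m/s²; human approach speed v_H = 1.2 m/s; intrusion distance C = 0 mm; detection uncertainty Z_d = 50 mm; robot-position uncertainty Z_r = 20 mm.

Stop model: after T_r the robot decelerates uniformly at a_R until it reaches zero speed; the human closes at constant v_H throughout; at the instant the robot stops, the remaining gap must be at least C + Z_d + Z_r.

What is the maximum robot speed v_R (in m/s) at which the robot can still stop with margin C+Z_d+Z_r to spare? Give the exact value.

v_R_max = 37/20 m/s = 1.8500 m/s

at the boundary: (1/10)·v² + (8/25)·v + (-3737/4000) = 0
  disc = (8/25)² − 4·(1/10)·(-3737/4000) = 4761/10000 ; √disc = 69/100
  v_R = (−(8/25) + 69/100) / (2·(1/10)) = 37/20 m/s
check:
braking lasts T_s = (37/20)/5 = 0.3700 s
robot in T_r: 1.8500·0.0800 = 0.1480 m
robot under decel: 1.8500²/(2·5.0000) = 0.3422 m
human closes 1.2000·0.4500 = 0.5400 m
residual clearance needed = 0.0000+0.0500+0.0200 = 0.0700 m
sum ≈ 0.1480+0.3422+0.5400+0.0700 ≈ 1.1002 m = S ✓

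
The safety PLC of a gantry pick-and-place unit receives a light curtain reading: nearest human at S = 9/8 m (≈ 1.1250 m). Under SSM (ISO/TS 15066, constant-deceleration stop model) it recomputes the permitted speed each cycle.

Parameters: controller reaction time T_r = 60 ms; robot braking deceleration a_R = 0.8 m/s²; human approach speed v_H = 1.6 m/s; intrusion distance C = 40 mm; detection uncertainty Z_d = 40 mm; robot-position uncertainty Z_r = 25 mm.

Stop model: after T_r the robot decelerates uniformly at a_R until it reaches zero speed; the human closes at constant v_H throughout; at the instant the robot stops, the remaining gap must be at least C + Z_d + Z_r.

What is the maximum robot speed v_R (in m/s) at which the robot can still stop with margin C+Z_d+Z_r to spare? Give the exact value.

v_R_max = 2/5 m/s = 0.4000 m/s

at the boundary: (5/8)·v² + (103/50)·v + (-231/250) = 0
  disc = (103/50)² − 4·(5/8)·(-231/250) = 4096/625 ; √disc = 64/25
  v_R = (−(103/50) + 64/25) / (2·(5/8)) = 2/5 m/s
check:
braking lasts T_s = (2/5)/(4/5) = 0.5000 s
robot in T_r: 0.4000·0.0600 = 0.0240 m
robot covers 0.4000·0.5000 − ½·0.8000·0.5000² = 0.1000 m while stopping
human over T_r+T_s: 1.6000·(0.0600+0.5000) = 0.8960 m
residual clearance needed = 0.0400+0.0400+0.0250 = 0.1050 m
sum ≈ 0.0240+0.1000+0.8960+0.1050 ≈ 1.1250 m = S ✓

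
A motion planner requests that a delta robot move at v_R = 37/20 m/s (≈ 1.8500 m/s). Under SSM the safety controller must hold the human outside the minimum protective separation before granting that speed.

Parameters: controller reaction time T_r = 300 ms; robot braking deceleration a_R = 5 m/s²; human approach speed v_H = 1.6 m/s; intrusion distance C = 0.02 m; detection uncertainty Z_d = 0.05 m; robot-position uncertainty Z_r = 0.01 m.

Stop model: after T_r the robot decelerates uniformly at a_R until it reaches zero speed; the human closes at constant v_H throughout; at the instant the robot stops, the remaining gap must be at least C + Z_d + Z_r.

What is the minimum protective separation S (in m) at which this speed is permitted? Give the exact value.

S_min = 8197/4000 m = 2.0492 m

stop time T_s = (37/20)/5 = 0.3700 s
robot in T_r: 1.8500·0.3000 = 0.5550 m
braking distance = 1.8500²/(2·5.0000) = 0.3422 m
human closes 1.6000·0.6700 = 1.0720 m
residual clearance needed = 0.0200+0.0500+0.0100 = 0.0800 m
S_min ≈ 0.5550+0.3422+1.0720+0.0800  ⇒  S_min = 8197/4000 m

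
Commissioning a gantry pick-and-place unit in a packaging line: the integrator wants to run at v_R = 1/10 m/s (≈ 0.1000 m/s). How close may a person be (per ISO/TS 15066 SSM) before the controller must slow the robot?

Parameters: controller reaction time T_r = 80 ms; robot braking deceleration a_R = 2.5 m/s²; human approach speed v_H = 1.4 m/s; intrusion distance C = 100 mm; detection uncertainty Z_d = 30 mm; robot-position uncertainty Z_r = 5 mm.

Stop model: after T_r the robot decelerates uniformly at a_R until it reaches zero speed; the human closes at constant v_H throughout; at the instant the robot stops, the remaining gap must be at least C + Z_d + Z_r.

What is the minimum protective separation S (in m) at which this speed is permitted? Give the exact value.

S_min = 313/1000 m = 0.3130 m

stop time T_s = (1/10)/(5/2) = 0.0400 s
robot covers v_R·T_r = 0.1000·0.0800 = 0.0080 m before braking
robot covers 0.1000·0.0400 − ½·2.5000·0.0400² = 0.0020 m while stopping
human over T_r+T_s: 1.4000·(0.0800+0.0400) = 0.1680 m
C+Z_d+Z_r = 0.1000+0.0300+0.0050 = 0.1350 m
S_min ≈ 0.0080+0.0020+0.1680+0.1350  ⇒  S_min = 313/1000 m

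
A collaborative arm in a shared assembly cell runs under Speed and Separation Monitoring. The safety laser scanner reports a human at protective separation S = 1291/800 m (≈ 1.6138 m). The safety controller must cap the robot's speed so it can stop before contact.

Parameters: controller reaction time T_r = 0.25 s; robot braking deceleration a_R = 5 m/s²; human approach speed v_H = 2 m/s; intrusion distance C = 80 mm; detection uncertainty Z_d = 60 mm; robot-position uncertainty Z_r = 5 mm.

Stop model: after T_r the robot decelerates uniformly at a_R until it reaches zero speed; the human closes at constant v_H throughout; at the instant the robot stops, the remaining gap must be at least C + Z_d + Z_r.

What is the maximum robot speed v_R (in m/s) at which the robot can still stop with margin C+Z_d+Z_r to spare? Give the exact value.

v_R_max = 5/4 m/s = 1.2500 m/s

quadratic (1/10)·v² + (13/20)·v + (-31/32) = 0
  disc = (13/20)² − 4·(1/10)·(-31/32) = 81/100 ; √disc = 9/10
  v_R = (−(13/20) + 9/10) / (2·(1/10)) = 5/4 m/s
check:
stop time T_s = (5/4)/5 = 0.2500 s
robot covers v_R·T_r = 1.2500·0.2500 = 0.3125 m before braking
robot under decel: 1.2500²/(2·5.0000) = 0.1562 m
person approaches 2.0000·(0.2500+0.2500) = 1.0000 m
residual clearance needed = 0.0800+0.0600+0.0050 = 0.1450 m
sum ≈ 0.3125+0.1562+1.0000+0.1450 ≈ 1.6138 m = S ✓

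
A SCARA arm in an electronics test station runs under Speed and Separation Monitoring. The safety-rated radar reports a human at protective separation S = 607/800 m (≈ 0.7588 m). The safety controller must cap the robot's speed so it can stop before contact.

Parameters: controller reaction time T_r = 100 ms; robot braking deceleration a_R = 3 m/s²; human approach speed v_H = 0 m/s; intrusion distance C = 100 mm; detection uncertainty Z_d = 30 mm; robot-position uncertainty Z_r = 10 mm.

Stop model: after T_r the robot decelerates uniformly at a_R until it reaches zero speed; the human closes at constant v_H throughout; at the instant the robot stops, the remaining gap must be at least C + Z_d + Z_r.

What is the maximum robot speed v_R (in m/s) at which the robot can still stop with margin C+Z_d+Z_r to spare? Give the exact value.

quadratic (1/6)·v² + (1/10)·v + (-99/160) = 0
  disc = (1/10)² − 4·(1/6)·(-99/160) = 169/400 ; √disc = 13/20
  v_R = (−(1/10) + 13/20) / (2·(1/6)) = 33/20 m/s
check:
braking lasts T_s = (33/20)/3 = 0.5500 s
reaction-phase robot travel = 1.6500·0.1000 = 0.1650 m
braking distance = 1.6500²/(2·3.0000) = 0.4537 m
person approaches 0.0000·(0.1000+0.5500) = 0.0000 m
margins: 0.1000+0.0300+0.0100 = 0.1400 m
sum ≈ 0.1650+0.4537+0.0000+0.1400 ≈ 0.7588 m = S ✓

v_R_max = 33/20 m/s = 1.6500 m/s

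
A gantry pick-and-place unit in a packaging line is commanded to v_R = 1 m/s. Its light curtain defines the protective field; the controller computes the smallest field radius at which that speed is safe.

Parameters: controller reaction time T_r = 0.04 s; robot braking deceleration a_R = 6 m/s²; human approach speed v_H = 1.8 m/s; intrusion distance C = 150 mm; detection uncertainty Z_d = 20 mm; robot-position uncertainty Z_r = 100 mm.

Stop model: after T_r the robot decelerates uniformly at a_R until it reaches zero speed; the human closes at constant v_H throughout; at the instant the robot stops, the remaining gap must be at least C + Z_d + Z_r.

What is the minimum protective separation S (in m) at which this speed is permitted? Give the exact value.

stop time T_s = 1/6 = 0.1667 s
reaction-phase robot travel = 1.0000·0.0400 = 0.0400 m
braking distance = 1.0000²/(2·6.0000) = 0.0833 m
human over T_r+T_s: 1.8000·(0.0400+0.1667) = 0.3720 m
residual clearance needed = 0.1500+0.0200+0.1000 = 0.2700 m
S_min ≈ 0.0400+0.0833+0.3720+0.2700  ⇒  S_min = 287/375 m

S_min = 287/375 m = 0.7653 m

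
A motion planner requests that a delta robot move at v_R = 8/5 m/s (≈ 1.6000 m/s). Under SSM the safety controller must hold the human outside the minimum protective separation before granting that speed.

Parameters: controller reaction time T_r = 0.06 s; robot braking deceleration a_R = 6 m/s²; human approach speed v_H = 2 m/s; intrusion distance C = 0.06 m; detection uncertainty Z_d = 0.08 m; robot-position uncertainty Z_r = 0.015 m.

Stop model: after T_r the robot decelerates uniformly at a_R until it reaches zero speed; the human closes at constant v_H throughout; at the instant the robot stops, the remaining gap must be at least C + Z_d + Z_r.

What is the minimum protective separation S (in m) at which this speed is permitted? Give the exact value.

S_min = 3353/3000 m = 1.1177 m

braking lasts T_s = (8/5)/6 = 0.2667 s
robot in T_r: 1.6000·0.0600 = 0.0960 m
robot covers 1.6000·0.2667 − ½·6.0000·0.2667² = 0.2133 m while stopping
person approaches 2.0000·(0.0600+0.2667) = 0.6533 m
margins: 0.0600+0.0800+0.0150 = 0.1550 m
S_min ≈ 0.0960+0.2133+0.6533+0.1550  ⇒  S_min = 3353/3000 m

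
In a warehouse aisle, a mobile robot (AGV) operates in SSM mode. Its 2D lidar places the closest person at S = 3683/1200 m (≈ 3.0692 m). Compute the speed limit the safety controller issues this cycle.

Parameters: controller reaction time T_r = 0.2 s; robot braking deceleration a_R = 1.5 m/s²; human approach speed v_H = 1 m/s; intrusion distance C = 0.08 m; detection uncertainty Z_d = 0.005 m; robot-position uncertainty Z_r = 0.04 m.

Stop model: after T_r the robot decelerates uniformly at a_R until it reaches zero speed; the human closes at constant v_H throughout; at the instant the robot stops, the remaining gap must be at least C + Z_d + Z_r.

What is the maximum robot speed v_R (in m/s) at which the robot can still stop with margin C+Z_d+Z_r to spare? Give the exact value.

collect terms ⇒ (1/3)·v_R² + (13/15)·v_R + (-3293/1200) = 0
  disc = (13/15)² − 4·(1/3)·(-3293/1200) = 441/100 ; √disc = 21/10
  v_R = (−(13/15) + 21/10) / (2·(1/3)) = 37/20 m/s
check:
T_s = v_R/a_R = (37/20)/(3/2) = 1.2333 s
robot in T_r: 1.8500·0.2000 = 0.3700 m
robot covers 1.8500·1.2333 − ½·1.5000·1.2333² = 1.1408 m while stopping
human over T_r+T_s: 1.0000·(0.2000+1.2333) = 1.4333 m
C+Z_d+Z_r = 0.0800+0.0050+0.0400 = 0.1250 m
sum ≈ 0.3700+1.1408+1.4333+0.1250 ≈ 3.0692 m = S ✓

v_R_max = 37/20 m/s = 1.8500 m/s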